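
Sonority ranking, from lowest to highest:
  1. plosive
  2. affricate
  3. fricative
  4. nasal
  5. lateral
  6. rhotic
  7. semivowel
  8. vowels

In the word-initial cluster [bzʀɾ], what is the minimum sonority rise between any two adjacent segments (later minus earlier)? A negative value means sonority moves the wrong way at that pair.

0

/b/ — plosive, sonority 1.
/z/ — fricative, sonority 3.
/ʀ/ — rhotic, sonority 6.
/ɾ/ — rhotic, sonority 6.
/b/→/z/: change +2.
/z/→/ʀ/: change +3.
/ʀ/→/ɾ/: change +0.
Minimum = 0.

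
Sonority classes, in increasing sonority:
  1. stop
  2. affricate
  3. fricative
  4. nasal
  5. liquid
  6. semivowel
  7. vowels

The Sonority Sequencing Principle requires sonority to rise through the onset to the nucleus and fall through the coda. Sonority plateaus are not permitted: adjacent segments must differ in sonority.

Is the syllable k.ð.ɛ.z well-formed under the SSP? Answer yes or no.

yes

Onset: /k/ is a stop (sonority 1), /ð/ is a fricative (sonority 3); then the nucleus /ɛ/ (sonority 7).
Onset profile 1-3-7 — rises to the nucleus.
Coda: /z/ is a fricative (sonority 3).
Coda profile 7-3 — falls from the nucleus.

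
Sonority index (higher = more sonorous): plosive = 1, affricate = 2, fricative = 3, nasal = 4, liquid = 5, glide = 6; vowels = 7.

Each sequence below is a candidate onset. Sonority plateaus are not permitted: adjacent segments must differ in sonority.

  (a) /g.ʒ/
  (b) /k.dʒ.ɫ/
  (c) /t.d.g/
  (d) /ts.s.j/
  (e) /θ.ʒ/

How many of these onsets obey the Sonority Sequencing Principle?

3

(a) 1-3 → obeys
(b) 1-2-5 → obeys
(c) 1-1-1 → violates
(d) 2-3-6 → obeys
(e) 3-3 → violates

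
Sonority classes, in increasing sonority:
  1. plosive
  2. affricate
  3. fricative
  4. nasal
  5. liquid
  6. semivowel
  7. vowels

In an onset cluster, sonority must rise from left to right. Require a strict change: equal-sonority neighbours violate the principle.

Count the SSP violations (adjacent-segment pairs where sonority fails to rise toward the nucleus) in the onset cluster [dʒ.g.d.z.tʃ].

3

/dʒ/ — affricate, sonority 2.
/g/ — plosive, sonority 1.
/d/ — plosive, sonority 1.
/z/ — fricative, sonority 3.
/tʃ/ — affricate, sonority 2.
/dʒ/→/g/: 2→1 (does not rise) — violation.
/g/→/d/: 1→1 (plateau) — violation.
/d/→/z/: 1→3 (rises) — ok.
/z/→/tʃ/: 3→2 (does not rise) — violation.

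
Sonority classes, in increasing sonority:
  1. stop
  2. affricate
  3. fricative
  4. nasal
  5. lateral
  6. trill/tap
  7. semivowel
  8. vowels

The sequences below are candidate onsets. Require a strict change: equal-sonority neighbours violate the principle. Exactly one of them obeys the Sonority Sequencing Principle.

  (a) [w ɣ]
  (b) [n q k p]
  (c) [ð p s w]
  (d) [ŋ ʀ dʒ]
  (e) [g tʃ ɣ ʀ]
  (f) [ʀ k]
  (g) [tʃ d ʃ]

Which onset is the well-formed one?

(a) [w ɣ]: profile 7-3 — violates.
(b) [n q k p]: profile 4-1-1-1 — violates.
(c) [ð p s w]: profile 3-1-3-7 — violates.
(d) [ŋ ʀ dʒ]: profile 4-6-2 — violates.
(e) [g tʃ ɣ ʀ]: profile 1-2-3-6 — obeys.
(f) [ʀ k]: profile 6-1 — violates.
(g) [tʃ d ʃ]: profile 2-1-3 — violates.

e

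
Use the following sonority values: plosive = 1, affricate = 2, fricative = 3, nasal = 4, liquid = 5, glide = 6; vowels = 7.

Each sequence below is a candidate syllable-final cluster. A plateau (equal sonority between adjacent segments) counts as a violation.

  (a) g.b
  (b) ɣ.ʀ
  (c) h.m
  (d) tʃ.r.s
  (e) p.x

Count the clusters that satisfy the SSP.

0

(a) sonority 1-1: ill-formed.
(b) sonority 3-5: ill-formed.
(c) sonority 3-4: ill-formed.
(d) sonority 2-5-3: ill-formed.
(e) sonority 1-3: ill-formed.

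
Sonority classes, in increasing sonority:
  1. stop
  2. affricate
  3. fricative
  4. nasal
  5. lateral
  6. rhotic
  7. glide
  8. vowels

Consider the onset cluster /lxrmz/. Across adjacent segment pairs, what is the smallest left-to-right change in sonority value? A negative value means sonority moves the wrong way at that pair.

/l/: lateral = 5.
/x/: fricative = 3.
/r/: rhotic = 6.
/m/: nasal = 4.
/z/: fricative = 3.
/l/→/x/: change -2.
/x/→/r/: change +3.
/r/→/m/: change -2.
/m/→/z/: change -1.
Minimum = -2.

-2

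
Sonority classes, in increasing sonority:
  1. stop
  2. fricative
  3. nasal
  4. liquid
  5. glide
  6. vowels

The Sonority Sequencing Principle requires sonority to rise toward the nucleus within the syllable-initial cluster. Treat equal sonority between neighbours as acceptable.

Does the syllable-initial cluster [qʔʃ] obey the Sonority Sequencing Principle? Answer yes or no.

/q/ — stop, sonority 1.
/ʔ/ — stop, sonority 1.
/ʃ/ — fricative, sonority 2.
The profile 1-1-2 is non-decreasing (plateaus allowed), so the syllable-initial cluster satisfies the SSP.

yes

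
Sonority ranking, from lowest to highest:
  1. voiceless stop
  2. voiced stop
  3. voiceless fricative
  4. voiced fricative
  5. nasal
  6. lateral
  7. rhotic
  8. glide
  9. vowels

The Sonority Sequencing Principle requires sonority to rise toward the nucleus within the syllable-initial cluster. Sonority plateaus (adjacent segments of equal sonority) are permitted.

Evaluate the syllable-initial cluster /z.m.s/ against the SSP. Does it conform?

/z/ — voiced fricative, sonority 4.
/m/ — nasal, sonority 5.
/s/ — voiceless fricative, sonority 3.
The profile is 4-5-3. Between /m/ (5) and /s/ (3) sonority does not rise, so the cluster violates the SSP.

no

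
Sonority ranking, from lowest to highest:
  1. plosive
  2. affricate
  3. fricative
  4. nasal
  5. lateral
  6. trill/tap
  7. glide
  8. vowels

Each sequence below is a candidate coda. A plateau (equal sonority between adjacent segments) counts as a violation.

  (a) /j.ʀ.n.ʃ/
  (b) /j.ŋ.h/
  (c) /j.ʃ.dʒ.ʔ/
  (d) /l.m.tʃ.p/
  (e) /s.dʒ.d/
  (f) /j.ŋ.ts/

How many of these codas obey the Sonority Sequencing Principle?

(a) sonority 7-6-4-3: well-formed.
(b) sonority 7-4-3: well-formed.
(c) sonority 7-3-2-1: well-formed.
(d) sonority 5-4-2-1: well-formed.
(e) sonority 3-2-1: well-formed.
(f) sonority 7-4-2: well-formed.

6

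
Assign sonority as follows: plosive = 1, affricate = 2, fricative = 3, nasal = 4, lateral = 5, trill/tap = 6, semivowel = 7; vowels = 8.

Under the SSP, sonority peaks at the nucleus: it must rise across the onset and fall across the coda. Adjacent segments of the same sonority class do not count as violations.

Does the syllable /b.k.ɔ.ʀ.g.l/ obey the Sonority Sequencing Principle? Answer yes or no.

Onset: /b/ is a plosive (sonority 1), /k/ is a plosive (sonority 1); then the nucleus /ɔ/ (sonority 8).
Onset profile 1-1-8 — rises to the nucleus.
Coda: /ʀ/ is a trill/tap (sonority 6), /g/ is a plosive (sonority 1), /l/ is a lateral (sonority 5).
Coda profile 8-6-1-5 — does not fall throughout.

no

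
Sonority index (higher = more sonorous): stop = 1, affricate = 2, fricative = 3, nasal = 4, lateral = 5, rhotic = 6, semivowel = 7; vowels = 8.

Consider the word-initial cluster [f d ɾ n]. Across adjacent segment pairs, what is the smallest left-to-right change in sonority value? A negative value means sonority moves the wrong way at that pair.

/f/ — fricative, sonority 3.
/d/ — stop, sonority 1.
/ɾ/ — rhotic, sonority 6.
/n/ — nasal, sonority 4.
/f/→/d/: change -2.
/d/→/ɾ/: change +5.
/ɾ/→/n/: change -2.
Minimum = -2.

-2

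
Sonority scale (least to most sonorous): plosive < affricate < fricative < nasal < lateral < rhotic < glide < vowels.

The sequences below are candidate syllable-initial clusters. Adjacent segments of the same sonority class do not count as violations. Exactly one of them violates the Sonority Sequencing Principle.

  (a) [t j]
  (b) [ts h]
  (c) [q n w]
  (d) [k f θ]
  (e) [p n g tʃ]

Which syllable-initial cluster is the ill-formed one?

(a) [t j]: profile 1-7 — obeys.
(b) [ts h]: profile 2-3 — obeys.
(c) [q n w]: profile 1-4-7 — obeys.
(d) [k f θ]: profile 1-3-3 — obeys.
(e) [p n g tʃ]: profile 1-4-1-2 — violates.

e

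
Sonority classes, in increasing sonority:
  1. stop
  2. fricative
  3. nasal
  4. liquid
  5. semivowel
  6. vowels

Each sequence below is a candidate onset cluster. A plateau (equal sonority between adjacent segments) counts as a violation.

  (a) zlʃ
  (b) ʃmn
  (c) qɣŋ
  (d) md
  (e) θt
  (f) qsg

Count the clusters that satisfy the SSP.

(a) zlʃ: profile 2-4-2 — violates.
(b) ʃmn: profile 2-3-3 — violates.
(c) qɣŋ: profile 1-2-3 — obeys.
(d) md: profile 3-1 — violates.
(e) θt: profile 2-1 — violates.
(f) qsg: profile 1-2-1 — violates.

1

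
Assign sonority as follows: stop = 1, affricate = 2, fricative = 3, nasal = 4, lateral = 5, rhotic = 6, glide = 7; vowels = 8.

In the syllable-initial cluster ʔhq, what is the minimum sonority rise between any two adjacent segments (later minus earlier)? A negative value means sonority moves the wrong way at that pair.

/ʔ/ is a stop (sonority 1).
/h/ is a fricative (sonority 3).
/q/ is a stop (sonority 1).
/ʔ/→/h/: change +2.
/h/→/q/: change -2.
Minimum = -2.

-2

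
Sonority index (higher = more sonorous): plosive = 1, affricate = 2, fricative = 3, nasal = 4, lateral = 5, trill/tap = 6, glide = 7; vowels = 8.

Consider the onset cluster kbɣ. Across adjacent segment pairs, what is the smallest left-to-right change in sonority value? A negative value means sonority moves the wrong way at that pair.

0

/k/ — plosive, sonority 1.
/b/ — plosive, sonority 1.
/ɣ/ — fricative, sonority 3.
/k/→/b/: change +0.
/b/→/ɣ/: change +2.
Minimum = 0.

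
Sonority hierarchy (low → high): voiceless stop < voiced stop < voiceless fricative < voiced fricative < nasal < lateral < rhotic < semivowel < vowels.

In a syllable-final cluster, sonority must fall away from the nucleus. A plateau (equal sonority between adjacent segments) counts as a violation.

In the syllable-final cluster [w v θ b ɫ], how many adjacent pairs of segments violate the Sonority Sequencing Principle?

/w/: semivowel = 8.
/v/: voiced fricative = 4.
/θ/: voiceless fricative = 3.
/b/: voiced stop = 2.
/ɫ/: lateral = 6.
/w/→/v/: 8→4 (falls) — ok.
/v/→/θ/: 4→3 (falls) — ok.
/θ/→/b/: 3→2 (falls) — ok.
/b/→/ɫ/: 2→6 (does not fall) — violation.

1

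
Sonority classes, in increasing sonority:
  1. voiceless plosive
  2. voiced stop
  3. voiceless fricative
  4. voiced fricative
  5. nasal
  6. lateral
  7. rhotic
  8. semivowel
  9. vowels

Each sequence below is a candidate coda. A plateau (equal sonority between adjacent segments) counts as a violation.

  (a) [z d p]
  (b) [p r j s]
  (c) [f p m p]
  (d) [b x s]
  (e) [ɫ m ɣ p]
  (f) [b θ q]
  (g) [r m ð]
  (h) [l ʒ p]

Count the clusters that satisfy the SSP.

(a) 4-2-1 → obeys
(b) 1-7-8-3 → violates
(c) 3-1-5-1 → violates
(d) 2-3-3 → violates
(e) 6-5-4-1 → obeys
(f) 2-3-1 → violates
(g) 7-5-4 → obeys
(h) 6-4-1 → obeys

4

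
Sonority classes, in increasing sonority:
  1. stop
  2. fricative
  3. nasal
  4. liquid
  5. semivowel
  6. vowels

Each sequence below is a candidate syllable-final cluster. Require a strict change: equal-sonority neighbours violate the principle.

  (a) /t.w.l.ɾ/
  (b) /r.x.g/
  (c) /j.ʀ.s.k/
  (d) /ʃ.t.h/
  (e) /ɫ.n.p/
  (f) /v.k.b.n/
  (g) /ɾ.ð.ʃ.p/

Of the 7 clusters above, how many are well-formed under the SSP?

3

(a) 1-5-4-4 → violates
(b) 4-2-1 → obeys
(c) 5-4-2-1 → obeys
(d) 2-1-2 → violates
(e) 4-3-1 → obeys
(f) 2-1-1-3 → violates
(g) 4-2-2-1 → violates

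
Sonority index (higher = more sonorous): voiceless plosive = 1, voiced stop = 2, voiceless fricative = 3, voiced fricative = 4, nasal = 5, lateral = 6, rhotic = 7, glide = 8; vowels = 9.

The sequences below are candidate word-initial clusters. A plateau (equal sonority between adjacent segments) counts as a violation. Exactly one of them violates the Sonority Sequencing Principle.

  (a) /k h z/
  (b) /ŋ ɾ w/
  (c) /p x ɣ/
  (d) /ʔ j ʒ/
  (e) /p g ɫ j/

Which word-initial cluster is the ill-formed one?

d

(a) /k h z/: profile 1-3-4 — obeys.
(b) /ŋ ɾ w/: profile 5-7-8 — obeys.
(c) /p x ɣ/: profile 1-3-4 — obeys.
(d) /ʔ j ʒ/: profile 1-8-4 — violates.
(e) /p g ɫ j/: profile 1-2-6-8 — obeys.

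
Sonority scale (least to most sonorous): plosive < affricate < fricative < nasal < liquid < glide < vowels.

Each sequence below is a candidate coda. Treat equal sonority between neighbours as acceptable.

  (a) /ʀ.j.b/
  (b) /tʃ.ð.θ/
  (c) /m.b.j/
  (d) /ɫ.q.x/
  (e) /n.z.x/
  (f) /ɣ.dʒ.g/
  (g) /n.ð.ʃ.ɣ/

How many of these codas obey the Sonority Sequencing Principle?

3

(a) 5-6-1 → violates
(b) 2-3-3 → violates
(c) 4-1-6 → violates
(d) 5-1-3 → violates
(e) 4-3-3 → obeys
(f) 3-2-1 → obeys
(g) 4-3-3-3 → obeys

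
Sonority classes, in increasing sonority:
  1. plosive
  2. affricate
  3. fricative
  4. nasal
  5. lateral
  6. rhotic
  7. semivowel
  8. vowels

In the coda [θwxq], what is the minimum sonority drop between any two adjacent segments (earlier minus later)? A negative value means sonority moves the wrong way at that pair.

-4

/θ/ — fricative, sonority 3.
/w/ — semivowel, sonority 7.
/x/ — fricative, sonority 3.
/q/ — plosive, sonority 1.
/θ/→/w/: change -4.
/w/→/x/: change +4.
/x/→/q/: change +2.
Minimum = -4.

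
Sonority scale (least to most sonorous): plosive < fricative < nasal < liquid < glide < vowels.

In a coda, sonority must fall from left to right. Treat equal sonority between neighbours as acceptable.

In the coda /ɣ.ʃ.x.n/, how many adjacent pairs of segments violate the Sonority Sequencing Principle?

/ɣ/: fricative = 2.
/ʃ/: fricative = 2.
/x/: fricative = 2.
/n/: nasal = 3.
/ɣ/→/ʃ/: 2→2 (plateau, allowed) — ok.
/ʃ/→/x/: 2→2 (plateau, allowed) — ok.
/x/→/n/: 2→3 (does not fall) — violation.

1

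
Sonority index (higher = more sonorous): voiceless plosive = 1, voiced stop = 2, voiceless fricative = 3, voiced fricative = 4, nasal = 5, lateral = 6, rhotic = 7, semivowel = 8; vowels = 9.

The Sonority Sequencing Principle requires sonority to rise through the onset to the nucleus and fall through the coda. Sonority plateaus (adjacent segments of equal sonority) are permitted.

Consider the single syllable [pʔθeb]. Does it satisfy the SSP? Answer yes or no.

Onset: /p/ is a voiceless plosive (sonority 1), /ʔ/ is a voiceless plosive (sonority 1), /θ/ is a voiceless fricative (sonority 3); then the nucleus /e/ (sonority 9).
Onset profile 1-1-3-9 — rises to the nucleus.
Coda: /b/ is a voiced stop (sonority 2).
Coda profile 9-2 — falls from the nucleus.

yes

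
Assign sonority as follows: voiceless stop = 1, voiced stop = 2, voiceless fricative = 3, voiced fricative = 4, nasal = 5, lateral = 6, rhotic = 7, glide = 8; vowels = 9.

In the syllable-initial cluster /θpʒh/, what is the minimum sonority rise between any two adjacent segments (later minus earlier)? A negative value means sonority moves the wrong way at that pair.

/θ/ — voiceless fricative, sonority 3.
/p/ — voiceless stop, sonority 1.
/ʒ/ — voiced fricative, sonority 4.
/h/ — voiceless fricative, sonority 3.
/θ/→/p/: change -2.
/p/→/ʒ/: change +3.
/ʒ/→/h/: change -1.
Minimum = -2.

-2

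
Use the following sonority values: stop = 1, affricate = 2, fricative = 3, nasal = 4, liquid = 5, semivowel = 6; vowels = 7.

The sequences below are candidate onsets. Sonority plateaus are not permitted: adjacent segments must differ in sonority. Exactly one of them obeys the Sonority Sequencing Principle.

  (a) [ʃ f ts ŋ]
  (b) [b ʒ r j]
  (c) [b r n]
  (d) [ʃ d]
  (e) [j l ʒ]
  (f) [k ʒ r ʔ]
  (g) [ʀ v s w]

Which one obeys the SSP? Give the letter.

b

(a) sonority 3-3-2-4: ill-formed.
(b) sonority 1-3-5-6: well-formed.
(c) sonority 1-5-4: ill-formed.
(d) sonority 3-1: ill-formed.
(e) sonority 6-5-3: ill-formed.
(f) sonority 1-3-5-1: ill-formed.
(g) sonority 5-3-3-6: ill-formed.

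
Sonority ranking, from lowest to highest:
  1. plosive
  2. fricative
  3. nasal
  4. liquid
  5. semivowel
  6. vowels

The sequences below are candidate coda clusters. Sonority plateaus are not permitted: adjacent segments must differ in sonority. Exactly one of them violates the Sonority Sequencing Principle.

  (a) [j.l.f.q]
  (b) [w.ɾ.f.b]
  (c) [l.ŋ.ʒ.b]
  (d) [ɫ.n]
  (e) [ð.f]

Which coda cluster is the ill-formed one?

e

(a) 5-4-2-1 → obeys
(b) 5-4-2-1 → obeys
(c) 4-3-2-1 → obeys
(d) 4-3 → obeys
(e) 2-2 → violates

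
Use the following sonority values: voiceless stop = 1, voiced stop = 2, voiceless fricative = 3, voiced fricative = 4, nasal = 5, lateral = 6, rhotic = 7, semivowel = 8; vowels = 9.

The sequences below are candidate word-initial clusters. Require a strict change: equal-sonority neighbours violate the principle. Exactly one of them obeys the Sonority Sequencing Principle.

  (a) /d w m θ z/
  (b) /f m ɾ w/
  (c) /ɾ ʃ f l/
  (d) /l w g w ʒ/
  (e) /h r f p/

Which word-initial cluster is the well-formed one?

(a) sonority 2-8-5-3-4: ill-formed.
(b) sonority 3-5-7-8: well-formed.
(c) sonority 7-3-3-6: ill-formed.
(d) sonority 6-8-2-8-4: ill-formed.
(e) sonority 3-7-3-1: ill-formed.

b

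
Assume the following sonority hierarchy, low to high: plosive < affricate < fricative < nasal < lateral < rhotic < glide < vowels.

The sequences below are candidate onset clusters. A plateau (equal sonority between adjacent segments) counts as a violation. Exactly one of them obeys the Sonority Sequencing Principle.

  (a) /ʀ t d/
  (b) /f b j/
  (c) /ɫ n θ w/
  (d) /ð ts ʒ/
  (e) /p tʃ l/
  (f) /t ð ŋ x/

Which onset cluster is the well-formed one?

e

(a) /ʀ t d/: profile 6-1-1 — violates.
(b) /f b j/: profile 3-1-7 — violates.
(c) /ɫ n θ w/: profile 5-4-3-7 — violates.
(d) /ð ts ʒ/: profile 3-2-3 — violates.
(e) /p tʃ l/: profile 1-2-5 — obeys.
(f) /t ð ŋ x/: profile 1-3-4-3 — violates.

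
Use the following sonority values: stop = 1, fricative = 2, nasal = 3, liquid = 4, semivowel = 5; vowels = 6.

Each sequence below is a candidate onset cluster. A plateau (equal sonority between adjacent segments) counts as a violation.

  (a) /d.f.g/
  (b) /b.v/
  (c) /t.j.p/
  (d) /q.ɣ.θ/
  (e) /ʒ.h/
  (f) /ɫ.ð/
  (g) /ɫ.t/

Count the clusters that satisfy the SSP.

(a) /d.f.g/: profile 1-2-1 — violates.
(b) /b.v/: profile 1-2 — obeys.
(c) /t.j.p/: profile 1-5-1 — violates.
(d) /q.ɣ.θ/: profile 1-2-2 — violates.
(e) /ʒ.h/: profile 2-2 — violates.
(f) /ɫ.ð/: profile 4-2 — violates.
(g) /ɫ.t/: profile 4-1 — violates.

1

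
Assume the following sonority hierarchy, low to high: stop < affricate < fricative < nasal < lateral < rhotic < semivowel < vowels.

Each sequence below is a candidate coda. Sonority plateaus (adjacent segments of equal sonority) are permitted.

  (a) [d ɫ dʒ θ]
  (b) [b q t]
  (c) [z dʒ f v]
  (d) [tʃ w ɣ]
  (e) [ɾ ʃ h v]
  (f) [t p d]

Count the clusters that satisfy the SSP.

3

(a) [d ɫ dʒ θ]: profile 1-5-2-3 — violates.
(b) [b q t]: profile 1-1-1 — obeys.
(c) [z dʒ f v]: profile 3-2-3-3 — violates.
(d) [tʃ w ɣ]: profile 2-7-3 — violates.
(e) [ɾ ʃ h v]: profile 6-3-3-3 — obeys.
(f) [t p d]: profile 1-1-1 — obeys.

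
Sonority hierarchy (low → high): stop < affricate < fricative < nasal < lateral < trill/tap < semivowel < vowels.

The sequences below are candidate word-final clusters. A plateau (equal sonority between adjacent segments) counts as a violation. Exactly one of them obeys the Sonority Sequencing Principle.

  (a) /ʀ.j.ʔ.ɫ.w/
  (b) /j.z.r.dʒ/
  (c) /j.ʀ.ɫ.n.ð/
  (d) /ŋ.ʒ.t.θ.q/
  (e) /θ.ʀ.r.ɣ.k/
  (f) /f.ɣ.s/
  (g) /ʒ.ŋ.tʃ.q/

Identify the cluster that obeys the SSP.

(a) 6-7-1-5-7 → violates
(b) 7-3-6-2 → violates
(c) 7-6-5-4-3 → obeys
(d) 4-3-1-3-1 → violates
(e) 3-6-6-3-1 → violates
(f) 3-3-3 → violates
(g) 3-4-2-1 → violates

c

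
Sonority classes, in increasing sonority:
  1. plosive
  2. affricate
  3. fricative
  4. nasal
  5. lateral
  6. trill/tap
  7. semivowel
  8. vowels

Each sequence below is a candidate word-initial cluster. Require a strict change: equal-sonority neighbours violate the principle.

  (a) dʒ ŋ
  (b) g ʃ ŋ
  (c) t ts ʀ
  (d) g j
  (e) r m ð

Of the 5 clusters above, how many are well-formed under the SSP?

4

(a) sonority 2-4: well-formed.
(b) sonority 1-3-4: well-formed.
(c) sonority 1-2-6: well-formed.
(d) sonority 1-7: well-formed.
(e) sonority 6-4-3: ill-formed.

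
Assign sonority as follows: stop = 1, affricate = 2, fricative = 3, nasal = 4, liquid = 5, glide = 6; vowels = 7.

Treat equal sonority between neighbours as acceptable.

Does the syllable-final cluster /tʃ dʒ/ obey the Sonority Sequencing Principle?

yes

/tʃ/ — affricate, sonority 2.
/dʒ/ — affricate, sonority 2.
The profile 2-2 is non-increasing (plateaus allowed), so the syllable-final cluster satisfies the SSP.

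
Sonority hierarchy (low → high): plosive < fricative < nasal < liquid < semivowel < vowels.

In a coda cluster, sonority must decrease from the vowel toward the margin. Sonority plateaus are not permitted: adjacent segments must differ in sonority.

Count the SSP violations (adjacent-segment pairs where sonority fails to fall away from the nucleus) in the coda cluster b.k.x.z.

3

/b/ — plosive, sonority 1.
/k/ — plosive, sonority 1.
/x/ — fricative, sonority 2.
/z/ — fricative, sonority 2.
/b/→/k/: 1→1 (plateau) — violation.
/k/→/x/: 1→2 (does not fall) — violation.
/x/→/z/: 2→2 (plateau) — violation.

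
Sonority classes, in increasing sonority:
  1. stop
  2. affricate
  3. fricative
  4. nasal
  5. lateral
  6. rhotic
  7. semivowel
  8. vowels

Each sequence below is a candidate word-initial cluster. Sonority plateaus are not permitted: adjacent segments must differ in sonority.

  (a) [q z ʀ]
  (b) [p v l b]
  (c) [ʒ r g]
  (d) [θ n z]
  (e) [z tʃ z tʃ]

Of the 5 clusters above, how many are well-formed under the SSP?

(a) 1-3-6 → obeys
(b) 1-3-5-1 → violates
(c) 3-6-1 → violates
(d) 3-4-3 → violates
(e) 3-2-3-2 → violates

1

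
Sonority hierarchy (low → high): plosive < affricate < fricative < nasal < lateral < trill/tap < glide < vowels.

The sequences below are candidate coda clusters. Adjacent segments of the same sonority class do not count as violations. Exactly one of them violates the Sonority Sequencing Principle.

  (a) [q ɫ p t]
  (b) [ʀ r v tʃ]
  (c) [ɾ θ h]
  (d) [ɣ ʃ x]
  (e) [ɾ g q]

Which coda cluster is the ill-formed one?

a

(a) sonority 1-5-1-1: ill-formed.
(b) sonority 6-6-3-2: well-formed.
(c) sonority 6-3-3: well-formed.
(d) sonority 3-3-3: well-formed.
(e) sonority 6-1-1: well-formed.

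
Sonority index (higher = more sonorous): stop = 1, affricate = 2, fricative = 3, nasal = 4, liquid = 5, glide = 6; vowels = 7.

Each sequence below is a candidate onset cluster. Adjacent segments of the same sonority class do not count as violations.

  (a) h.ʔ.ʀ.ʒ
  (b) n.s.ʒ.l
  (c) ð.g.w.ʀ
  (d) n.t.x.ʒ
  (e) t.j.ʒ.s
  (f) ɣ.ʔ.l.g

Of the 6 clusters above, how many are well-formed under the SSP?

0

(a) h.ʔ.ʀ.ʒ: profile 3-1-5-3 — violates.
(b) n.s.ʒ.l: profile 4-3-3-5 — violates.
(c) ð.g.w.ʀ: profile 3-1-6-5 — violates.
(d) n.t.x.ʒ: profile 4-1-3-3 — violates.
(e) t.j.ʒ.s: profile 1-6-3-3 — violates.
(f) ɣ.ʔ.l.g: profile 3-1-5-1 — violates.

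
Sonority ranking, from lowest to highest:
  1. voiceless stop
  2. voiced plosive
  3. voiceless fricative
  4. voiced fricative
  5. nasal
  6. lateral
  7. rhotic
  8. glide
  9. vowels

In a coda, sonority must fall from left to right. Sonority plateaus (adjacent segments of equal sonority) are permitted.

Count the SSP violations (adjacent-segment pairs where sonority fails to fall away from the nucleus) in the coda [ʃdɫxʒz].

2

/ʃ/ is a voiceless fricative (sonority 3).
/d/ is a voiced plosive (sonority 2).
/ɫ/ is a lateral (sonority 6).
/x/ is a voiceless fricative (sonority 3).
/ʒ/ is a voiced fricative (sonority 4).
/z/ is a voiced fricative (sonority 4).
/ʃ/→/d/: 3→2 (falls) — ok.
/d/→/ɫ/: 2→6 (does not fall) — violation.
/ɫ/→/x/: 6→3 (falls) — ok.
/x/→/ʒ/: 3→4 (does not fall) — violation.
/ʒ/→/z/: 4→4 (plateau, allowed) — ok.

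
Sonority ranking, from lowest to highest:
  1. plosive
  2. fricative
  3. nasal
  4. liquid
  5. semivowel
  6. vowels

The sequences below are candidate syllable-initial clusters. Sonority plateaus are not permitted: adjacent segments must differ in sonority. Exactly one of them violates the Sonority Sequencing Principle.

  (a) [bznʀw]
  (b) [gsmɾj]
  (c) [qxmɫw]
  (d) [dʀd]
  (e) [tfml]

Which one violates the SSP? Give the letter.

(a) sonority 1-2-3-4-5: well-formed.
(b) sonority 1-2-3-4-5: well-formed.
(c) sonority 1-2-3-4-5: well-formed.
(d) sonority 1-4-1: ill-formed.
(e) sonority 1-2-3-4: well-formed.

d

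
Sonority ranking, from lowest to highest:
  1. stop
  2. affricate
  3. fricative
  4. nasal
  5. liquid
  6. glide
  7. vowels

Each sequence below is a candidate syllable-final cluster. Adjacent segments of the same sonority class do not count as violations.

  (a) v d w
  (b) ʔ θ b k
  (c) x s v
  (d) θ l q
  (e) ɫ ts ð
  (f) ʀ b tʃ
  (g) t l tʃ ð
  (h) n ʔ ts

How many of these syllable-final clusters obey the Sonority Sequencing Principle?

(a) v d w: profile 3-1-6 — violates.
(b) ʔ θ b k: profile 1-3-1-1 — violates.
(c) x s v: profile 3-3-3 — obeys.
(d) θ l q: profile 3-5-1 — violates.
(e) ɫ ts ð: profile 5-2-3 — violates.
(f) ʀ b tʃ: profile 5-1-2 — violates.
(g) t l tʃ ð: profile 1-5-2-3 — violates.
(h) n ʔ ts: profile 4-1-2 — violates.

1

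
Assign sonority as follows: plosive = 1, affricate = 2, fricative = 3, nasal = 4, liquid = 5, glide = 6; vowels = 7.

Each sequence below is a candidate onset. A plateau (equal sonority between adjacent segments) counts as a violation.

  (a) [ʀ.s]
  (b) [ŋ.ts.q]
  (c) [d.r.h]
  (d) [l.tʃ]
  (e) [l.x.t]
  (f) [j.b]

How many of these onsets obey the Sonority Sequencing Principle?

(a) sonority 5-3: ill-formed.
(b) sonority 4-2-1: ill-formed.
(c) sonority 1-5-3: ill-formed.
(d) sonority 5-2: ill-formed.
(e) sonority 5-3-1: ill-formed.
(f) sonority 6-1: ill-formed.

0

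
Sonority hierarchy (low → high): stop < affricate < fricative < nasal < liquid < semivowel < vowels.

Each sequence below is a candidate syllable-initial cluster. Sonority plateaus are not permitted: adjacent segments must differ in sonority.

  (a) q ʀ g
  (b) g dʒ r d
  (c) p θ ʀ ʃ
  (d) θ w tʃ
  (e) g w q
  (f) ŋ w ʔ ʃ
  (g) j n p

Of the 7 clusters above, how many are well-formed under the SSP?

0

(a) sonority 1-5-1: ill-formed.
(b) sonority 1-2-5-1: ill-formed.
(c) sonority 1-3-5-3: ill-formed.
(d) sonority 3-6-2: ill-formed.
(e) sonority 1-6-1: ill-formed.
(f) sonority 4-6-1-3: ill-formed.
(g) sonority 6-4-1: ill-formed.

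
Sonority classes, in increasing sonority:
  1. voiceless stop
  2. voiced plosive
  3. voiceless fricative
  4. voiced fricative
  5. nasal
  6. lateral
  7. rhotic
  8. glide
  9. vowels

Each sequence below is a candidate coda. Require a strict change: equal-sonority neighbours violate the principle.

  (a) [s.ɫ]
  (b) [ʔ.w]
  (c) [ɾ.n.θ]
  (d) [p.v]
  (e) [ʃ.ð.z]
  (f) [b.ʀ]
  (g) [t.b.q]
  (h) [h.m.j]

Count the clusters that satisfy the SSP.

(a) sonority 3-6: ill-formed.
(b) sonority 1-8: ill-formed.
(c) sonority 7-5-3: well-formed.
(d) sonority 1-4: ill-formed.
(e) sonority 3-4-4: ill-formed.
(f) sonority 2-7: ill-formed.
(g) sonority 1-2-1: ill-formed.
(h) sonority 3-5-8: ill-formed.

1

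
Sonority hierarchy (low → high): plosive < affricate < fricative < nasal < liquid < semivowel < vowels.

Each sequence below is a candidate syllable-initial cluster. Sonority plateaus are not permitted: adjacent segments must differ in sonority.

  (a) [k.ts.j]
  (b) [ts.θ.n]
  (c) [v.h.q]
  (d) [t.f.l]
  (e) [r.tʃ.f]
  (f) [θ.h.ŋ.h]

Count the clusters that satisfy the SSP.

3

(a) sonority 1-2-6: well-formed.
(b) sonority 2-3-4: well-formed.
(c) sonority 3-3-1: ill-formed.
(d) sonority 1-3-5: well-formed.
(e) sonority 5-2-3: ill-formed.
(f) sonority 3-3-4-3: ill-formed.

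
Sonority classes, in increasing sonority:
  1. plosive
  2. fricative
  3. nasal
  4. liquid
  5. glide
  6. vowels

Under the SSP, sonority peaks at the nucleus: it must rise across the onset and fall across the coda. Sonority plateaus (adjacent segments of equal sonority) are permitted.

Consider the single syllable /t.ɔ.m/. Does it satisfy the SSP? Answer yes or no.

Onset: /t/ is a plosive (sonority 1); then the nucleus /ɔ/ (sonority 6).
Onset profile 1-6 — rises to the nucleus.
Coda: /m/ is a nasal (sonority 3).
Coda profile 6-3 — falls from the nucleus.

yes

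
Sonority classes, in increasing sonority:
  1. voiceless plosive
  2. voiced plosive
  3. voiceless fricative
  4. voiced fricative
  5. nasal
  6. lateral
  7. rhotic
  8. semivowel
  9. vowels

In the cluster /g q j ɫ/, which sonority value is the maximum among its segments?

/g/ — voiced plosive, sonority 2.
/q/ — voiceless plosive, sonority 1.
/j/ — semivowel, sonority 8.
/ɫ/ — lateral, sonority 6.
The maximum is 8.

8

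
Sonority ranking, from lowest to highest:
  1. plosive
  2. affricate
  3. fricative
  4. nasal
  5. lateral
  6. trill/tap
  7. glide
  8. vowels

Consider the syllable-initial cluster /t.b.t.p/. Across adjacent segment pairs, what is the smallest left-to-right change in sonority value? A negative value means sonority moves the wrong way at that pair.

0

/t/: plosive = 1.
/b/: plosive = 1.
/t/: plosive = 1.
/p/: plosive = 1.
/t/→/b/: change +0.
/b/→/t/: change +0.
/t/→/p/: change +0.
Minimum = 0.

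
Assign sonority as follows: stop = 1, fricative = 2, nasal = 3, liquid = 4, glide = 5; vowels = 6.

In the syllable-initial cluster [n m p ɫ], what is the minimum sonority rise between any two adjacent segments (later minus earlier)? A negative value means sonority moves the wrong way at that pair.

-2

/n/: nasal = 3.
/m/: nasal = 3.
/p/: stop = 1.
/ɫ/: liquid = 4.
/n/→/m/: change +0.
/m/→/p/: change -2.
/p/→/ɫ/: change +3.
Minimum = -2.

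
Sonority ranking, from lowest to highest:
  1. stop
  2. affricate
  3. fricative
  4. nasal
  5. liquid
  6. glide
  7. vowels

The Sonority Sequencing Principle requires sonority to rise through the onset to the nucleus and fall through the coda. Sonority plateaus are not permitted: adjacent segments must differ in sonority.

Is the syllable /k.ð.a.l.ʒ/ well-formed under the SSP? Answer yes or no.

Onset: /k/ is a stop (sonority 1), /ð/ is a fricative (sonority 3); then the nucleus /a/ (sonority 7).
Onset profile 1-3-7 — rises to the nucleus.
Coda: /l/ is a liquid (sonority 5), /ʒ/ is a fricative (sonority 3).
Coda profile 7-5-3 — falls from the nucleus.

yes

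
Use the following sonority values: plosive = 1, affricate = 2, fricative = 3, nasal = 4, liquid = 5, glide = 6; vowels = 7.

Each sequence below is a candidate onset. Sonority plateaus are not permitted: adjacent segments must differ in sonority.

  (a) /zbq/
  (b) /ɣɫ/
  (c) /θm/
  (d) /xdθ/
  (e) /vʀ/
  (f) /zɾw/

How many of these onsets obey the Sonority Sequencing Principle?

(a) 3-1-1 → violates
(b) 3-5 → obeys
(c) 3-4 → obeys
(d) 3-1-3 → violates
(e) 3-5 → obeys
(f) 3-5-6 → obeys

4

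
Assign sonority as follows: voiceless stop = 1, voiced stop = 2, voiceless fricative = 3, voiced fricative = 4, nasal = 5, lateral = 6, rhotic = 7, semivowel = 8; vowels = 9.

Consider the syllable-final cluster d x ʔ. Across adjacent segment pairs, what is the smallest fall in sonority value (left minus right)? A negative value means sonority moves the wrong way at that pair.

-1

/d/ — voiced stop, sonority 2.
/x/ — voiceless fricative, sonority 3.
/ʔ/ — voiceless stop, sonority 1.
/d/→/x/: change -1.
/x/→/ʔ/: change +2.
Minimum = -1.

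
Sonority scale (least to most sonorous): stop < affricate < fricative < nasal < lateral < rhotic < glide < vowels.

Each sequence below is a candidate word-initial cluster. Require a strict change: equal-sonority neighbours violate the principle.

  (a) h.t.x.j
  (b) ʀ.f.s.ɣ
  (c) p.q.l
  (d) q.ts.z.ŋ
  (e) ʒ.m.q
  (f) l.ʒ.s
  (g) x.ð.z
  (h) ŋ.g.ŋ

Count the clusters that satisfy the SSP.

1

(a) sonority 3-1-3-7: ill-formed.
(b) sonority 6-3-3-3: ill-formed.
(c) sonority 1-1-5: ill-formed.
(d) sonority 1-2-3-4: well-formed.
(e) sonority 3-4-1: ill-formed.
(f) sonority 5-3-3: ill-formed.
(g) sonority 3-3-3: ill-formed.
(h) sonority 4-1-4: ill-formed.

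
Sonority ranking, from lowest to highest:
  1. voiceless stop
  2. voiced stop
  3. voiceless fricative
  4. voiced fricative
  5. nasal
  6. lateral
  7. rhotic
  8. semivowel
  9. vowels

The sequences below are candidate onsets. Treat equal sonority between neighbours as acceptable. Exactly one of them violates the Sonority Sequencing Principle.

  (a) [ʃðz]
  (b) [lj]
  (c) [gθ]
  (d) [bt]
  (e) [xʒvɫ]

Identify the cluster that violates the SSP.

(a) sonority 3-4-4: well-formed.
(b) sonority 6-8: well-formed.
(c) sonority 2-3: well-formed.
(d) sonority 2-1: ill-formed.
(e) sonority 3-4-4-6: well-formed.

d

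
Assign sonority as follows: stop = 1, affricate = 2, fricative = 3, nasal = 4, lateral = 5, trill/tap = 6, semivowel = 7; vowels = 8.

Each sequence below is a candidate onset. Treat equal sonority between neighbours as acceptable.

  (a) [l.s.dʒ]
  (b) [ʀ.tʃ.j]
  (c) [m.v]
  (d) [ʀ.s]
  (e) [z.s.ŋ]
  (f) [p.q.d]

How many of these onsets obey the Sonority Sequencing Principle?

2

(a) 5-3-2 → violates
(b) 6-2-7 → violates
(c) 4-3 → violates
(d) 6-3 → violates
(e) 3-3-4 → obeys
(f) 1-1-1 → obeys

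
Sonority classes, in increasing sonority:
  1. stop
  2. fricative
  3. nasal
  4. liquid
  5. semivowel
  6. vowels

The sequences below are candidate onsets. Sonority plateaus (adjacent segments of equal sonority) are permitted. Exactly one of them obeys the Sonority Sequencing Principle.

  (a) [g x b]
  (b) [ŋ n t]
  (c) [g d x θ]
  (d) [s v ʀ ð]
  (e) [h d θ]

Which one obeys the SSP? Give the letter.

c

(a) sonority 1-2-1: ill-formed.
(b) sonority 3-3-1: ill-formed.
(c) sonority 1-1-2-2: well-formed.
(d) sonority 2-2-4-2: ill-formed.
(e) sonority 2-1-2: ill-formed.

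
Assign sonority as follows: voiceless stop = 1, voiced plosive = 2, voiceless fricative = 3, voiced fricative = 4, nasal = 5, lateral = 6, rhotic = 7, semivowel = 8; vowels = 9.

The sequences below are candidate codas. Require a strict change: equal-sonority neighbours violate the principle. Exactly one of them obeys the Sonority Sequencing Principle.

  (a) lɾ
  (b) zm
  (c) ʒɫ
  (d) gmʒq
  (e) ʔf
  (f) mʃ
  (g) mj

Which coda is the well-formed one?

(a) sonority 6-7: ill-formed.
(b) sonority 4-5: ill-formed.
(c) sonority 4-6: ill-formed.
(d) sonority 2-5-4-1: ill-formed.
(e) sonority 1-3: ill-formed.
(f) sonority 5-3: well-formed.
(g) sonority 5-8: ill-formed.

f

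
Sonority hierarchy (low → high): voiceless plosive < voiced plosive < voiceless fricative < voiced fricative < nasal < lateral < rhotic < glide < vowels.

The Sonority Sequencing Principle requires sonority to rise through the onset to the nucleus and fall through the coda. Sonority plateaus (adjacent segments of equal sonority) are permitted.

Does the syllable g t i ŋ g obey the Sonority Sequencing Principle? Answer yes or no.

Onset: /g/ is a voiced plosive (sonority 2), /t/ is a voiceless plosive (sonority 1); then the nucleus /i/ (sonority 9).
Onset profile 2-1-9 — does not rise throughout.
Coda: /ŋ/ is a nasal (sonority 5), /g/ is a voiced plosive (sonority 2).
Coda profile 9-5-2 — falls from the nucleus.

no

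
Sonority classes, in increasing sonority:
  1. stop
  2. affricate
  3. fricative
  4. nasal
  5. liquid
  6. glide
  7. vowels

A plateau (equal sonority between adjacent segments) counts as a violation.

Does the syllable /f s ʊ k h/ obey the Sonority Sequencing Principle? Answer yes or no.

no

Onset: /f/ is a fricative (sonority 3), /s/ is a fricative (sonority 3); then the nucleus /ʊ/ (sonority 7).
Onset profile 3-3-7 — does not strictly rise throughout.
Coda: /k/ is a stop (sonority 1), /h/ is a fricative (sonority 3).
Coda profile 7-1-3 — does not strictly fall throughout.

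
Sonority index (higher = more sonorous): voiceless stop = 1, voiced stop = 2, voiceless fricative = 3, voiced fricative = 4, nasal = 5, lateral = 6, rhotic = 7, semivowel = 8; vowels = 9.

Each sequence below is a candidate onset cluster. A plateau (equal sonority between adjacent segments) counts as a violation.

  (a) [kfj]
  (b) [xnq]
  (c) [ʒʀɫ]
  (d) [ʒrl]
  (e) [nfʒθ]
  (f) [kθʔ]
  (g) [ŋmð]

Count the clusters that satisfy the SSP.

1

(a) sonority 1-3-8: well-formed.
(b) sonority 3-5-1: ill-formed.
(c) sonority 4-7-6: ill-formed.
(d) sonority 4-7-6: ill-formed.
(e) sonority 5-3-4-3: ill-formed.
(f) sonority 1-3-1: ill-formed.
(g) sonority 5-5-4: ill-formed.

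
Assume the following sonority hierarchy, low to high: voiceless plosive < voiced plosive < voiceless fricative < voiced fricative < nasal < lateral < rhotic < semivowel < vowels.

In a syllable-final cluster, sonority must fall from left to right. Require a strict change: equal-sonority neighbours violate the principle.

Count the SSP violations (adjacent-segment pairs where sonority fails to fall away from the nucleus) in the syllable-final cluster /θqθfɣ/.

3

/θ/: voiceless fricative = 3.
/q/: voiceless plosive = 1.
/θ/: voiceless fricative = 3.
/f/: voiceless fricative = 3.
/ɣ/: voiced fricative = 4.
/θ/→/q/: 3→1 (falls) — ok.
/q/→/θ/: 1→3 (does not fall) — violation.
/θ/→/f/: 3→3 (plateau) — violation.
/f/→/ɣ/: 3→4 (does not fall) — violation.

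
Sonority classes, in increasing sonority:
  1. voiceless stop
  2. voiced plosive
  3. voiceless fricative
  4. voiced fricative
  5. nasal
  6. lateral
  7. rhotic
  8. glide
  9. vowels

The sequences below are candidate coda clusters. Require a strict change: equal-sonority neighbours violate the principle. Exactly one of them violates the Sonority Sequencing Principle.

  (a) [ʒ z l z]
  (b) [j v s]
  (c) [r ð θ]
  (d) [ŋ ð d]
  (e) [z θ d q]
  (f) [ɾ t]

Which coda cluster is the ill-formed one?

(a) 4-4-6-4 → violates
(b) 8-4-3 → obeys
(c) 7-4-3 → obeys
(d) 5-4-2 → obeys
(e) 4-3-2-1 → obeys
(f) 7-1 → obeys

a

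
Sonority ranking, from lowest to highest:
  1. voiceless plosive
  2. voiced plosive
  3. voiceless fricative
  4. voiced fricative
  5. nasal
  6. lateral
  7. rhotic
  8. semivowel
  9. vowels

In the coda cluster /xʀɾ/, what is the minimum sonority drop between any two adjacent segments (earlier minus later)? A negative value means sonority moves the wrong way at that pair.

/x/: voiceless fricative = 3.
/ʀ/: rhotic = 7.
/ɾ/: rhotic = 7.
/x/→/ʀ/: change -4.
/ʀ/→/ɾ/: change +0.
Minimum = -4.

-4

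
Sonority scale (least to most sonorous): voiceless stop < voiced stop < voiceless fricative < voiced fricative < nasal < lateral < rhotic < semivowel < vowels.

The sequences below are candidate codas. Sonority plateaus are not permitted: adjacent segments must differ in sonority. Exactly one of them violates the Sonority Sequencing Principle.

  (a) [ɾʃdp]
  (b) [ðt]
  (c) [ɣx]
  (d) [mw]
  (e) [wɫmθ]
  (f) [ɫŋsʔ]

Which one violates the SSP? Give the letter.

d

(a) [ɾʃdp]: profile 7-3-2-1 — obeys.
(b) [ðt]: profile 4-1 — obeys.
(c) [ɣx]: profile 4-3 — obeys.
(d) [mw]: profile 5-8 — violates.
(e) [wɫmθ]: profile 8-6-5-3 — obeys.
(f) [ɫŋsʔ]: profile 6-5-3-1 — obeys.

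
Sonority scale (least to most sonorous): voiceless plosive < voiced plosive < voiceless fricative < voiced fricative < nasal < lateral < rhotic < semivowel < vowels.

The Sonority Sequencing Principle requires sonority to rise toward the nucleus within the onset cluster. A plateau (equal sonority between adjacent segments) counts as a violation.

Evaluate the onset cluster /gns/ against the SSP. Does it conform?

no

/g/ — voiced plosive, sonority 2.
/n/ — nasal, sonority 5.
/s/ — voiceless fricative, sonority 3.
The profile is 2-5-3. Between /n/ (5) and /s/ (3) sonority does not rise, so the cluster violates the SSP.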